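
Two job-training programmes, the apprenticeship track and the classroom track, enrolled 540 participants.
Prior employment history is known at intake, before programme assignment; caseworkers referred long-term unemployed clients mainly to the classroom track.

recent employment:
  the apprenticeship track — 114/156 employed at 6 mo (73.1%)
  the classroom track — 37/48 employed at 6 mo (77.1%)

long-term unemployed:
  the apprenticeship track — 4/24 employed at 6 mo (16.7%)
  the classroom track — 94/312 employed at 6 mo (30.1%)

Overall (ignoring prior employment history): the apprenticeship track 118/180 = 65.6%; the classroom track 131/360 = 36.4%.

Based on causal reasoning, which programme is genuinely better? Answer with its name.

the classroom track

Prior employment history satisfies the back-door criterion: it is not a descendant of the programme, and it blocks the spurious path from programme to outcome. Adjusting for it (i.e., using the within-prior employment history rates) gives the causal effect.
Within each level — recent employment: 73.1% vs 77.1%; long-term unemployed: 16.7% vs 30.1% — the classroom track is higher every time.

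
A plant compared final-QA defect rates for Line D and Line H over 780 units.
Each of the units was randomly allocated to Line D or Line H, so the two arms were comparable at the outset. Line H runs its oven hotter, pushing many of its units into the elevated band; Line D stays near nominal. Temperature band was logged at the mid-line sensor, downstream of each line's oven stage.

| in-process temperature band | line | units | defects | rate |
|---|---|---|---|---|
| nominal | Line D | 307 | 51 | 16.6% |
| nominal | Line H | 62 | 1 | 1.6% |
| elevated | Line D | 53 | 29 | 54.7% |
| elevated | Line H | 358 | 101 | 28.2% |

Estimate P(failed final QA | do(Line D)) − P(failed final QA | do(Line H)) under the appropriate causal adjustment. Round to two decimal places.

-0.02

The stratified and pooled comparisons disagree (Line H wins within each in-process temperature band; Line D wins overall), so the answer turns on the causal role of in-process temperature band.
In-process temperature band is downstream of the line. One should not condition on a consequence of treatment, so the overall rates are the right comparison.
The causal difference is the pooled difference: 0.222 − 0.243 = -0.021.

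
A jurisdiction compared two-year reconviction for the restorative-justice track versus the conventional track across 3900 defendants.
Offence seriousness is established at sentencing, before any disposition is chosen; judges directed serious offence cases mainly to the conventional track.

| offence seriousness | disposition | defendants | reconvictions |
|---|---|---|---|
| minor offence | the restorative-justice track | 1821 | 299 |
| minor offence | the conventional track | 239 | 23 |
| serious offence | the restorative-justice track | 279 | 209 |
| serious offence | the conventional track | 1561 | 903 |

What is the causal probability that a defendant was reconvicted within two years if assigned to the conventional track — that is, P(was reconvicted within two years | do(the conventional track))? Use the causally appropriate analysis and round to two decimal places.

0.32

Within every offence seriousness level the conventional track has the lower rate, yet pooled the restorative-justice track does — Simpson's reversal.
Since offence seriousness is a pre-existing factor (not a product of the disposition) and it affects the outcome on its own, it is a confounder. The stratified rates, not the pooled rate, identify the causal effect.
Standardising the conventional track to the population offence seriousness mix: 0.528·23/239 + 0.472·903/1561 = 0.324.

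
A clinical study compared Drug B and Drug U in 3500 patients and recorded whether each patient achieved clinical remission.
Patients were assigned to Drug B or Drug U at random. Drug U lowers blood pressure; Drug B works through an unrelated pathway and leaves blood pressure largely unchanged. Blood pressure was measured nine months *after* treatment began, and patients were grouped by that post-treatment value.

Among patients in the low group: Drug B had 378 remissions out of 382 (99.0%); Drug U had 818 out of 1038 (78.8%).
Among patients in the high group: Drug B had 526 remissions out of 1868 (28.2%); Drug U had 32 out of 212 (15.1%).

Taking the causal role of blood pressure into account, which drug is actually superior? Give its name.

Blood pressure is downstream of the drug. One should not condition on a consequence of treatment, so the overall rates are the right comparison.
Pooled: Drug B 40.2% vs Drug U 68.0%; Drug U is higher overall.

Drug U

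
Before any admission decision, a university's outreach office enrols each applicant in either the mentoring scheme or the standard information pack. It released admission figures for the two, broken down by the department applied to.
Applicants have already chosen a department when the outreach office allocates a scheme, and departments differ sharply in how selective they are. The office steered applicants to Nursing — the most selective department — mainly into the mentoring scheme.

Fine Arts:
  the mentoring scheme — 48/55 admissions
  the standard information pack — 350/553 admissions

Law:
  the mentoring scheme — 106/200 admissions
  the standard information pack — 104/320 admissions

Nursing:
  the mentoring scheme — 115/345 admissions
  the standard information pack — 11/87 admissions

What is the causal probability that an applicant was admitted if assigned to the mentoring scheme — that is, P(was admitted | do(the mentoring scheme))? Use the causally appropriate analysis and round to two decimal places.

Department differs across outreach schemes for reasons unrelated to any effect of the outreach scheme itself, and it separately predicts the outcome — a classic confounder. We must compare within department levels.
Standardising the mentoring scheme to the population department mix: 0.390·48/55 + 0.333·106/200 + 0.277·115/345 = 0.609.

0.61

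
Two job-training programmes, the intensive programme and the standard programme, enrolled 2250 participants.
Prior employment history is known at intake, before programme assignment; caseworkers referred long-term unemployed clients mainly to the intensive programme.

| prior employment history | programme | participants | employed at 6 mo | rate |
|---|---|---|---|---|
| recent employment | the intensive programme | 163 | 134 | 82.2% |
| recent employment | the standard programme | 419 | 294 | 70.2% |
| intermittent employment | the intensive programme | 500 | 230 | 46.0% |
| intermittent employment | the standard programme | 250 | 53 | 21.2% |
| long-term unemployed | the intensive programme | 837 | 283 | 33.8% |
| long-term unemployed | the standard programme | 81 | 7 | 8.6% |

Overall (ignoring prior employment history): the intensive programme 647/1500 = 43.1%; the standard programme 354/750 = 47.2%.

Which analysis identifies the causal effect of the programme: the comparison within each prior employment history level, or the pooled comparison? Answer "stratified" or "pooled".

Within every prior employment history level the intensive programme has the higher rate, yet pooled the standard programme does — Simpson's reversal.
The imbalance in prior employment history arose from how participants were allocated, not from anything the programme did; and prior employment history independently affects the outcome. The pooled gap is confounded — condition on prior employment history.
Within each level — recent employment: 82.2% vs 70.2%; intermittent employment: 46.0% vs 21.2%; long-term unemployed: 33.8% vs 8.6% — the intensive programme is higher every time.

stratified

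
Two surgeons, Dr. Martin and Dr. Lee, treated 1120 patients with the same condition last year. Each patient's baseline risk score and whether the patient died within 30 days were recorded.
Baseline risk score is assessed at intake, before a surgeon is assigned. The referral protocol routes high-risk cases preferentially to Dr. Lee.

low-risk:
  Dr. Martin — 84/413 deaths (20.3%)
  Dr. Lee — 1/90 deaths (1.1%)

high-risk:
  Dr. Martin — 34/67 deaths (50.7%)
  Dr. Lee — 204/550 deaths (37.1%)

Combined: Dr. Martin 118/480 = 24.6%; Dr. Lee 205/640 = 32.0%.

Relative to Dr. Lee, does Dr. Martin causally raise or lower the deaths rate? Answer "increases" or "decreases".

Here baseline risk score is a common cause — it drives both which surgeon a case falls under and the outcome. The crude comparison mixes populations; the stratum-specific rates are the causally relevant ones.
Within each level — low-risk: 20.3% vs 1.1%; high-risk: 50.7% vs 37.1% — Dr. Lee is lower every time.

increases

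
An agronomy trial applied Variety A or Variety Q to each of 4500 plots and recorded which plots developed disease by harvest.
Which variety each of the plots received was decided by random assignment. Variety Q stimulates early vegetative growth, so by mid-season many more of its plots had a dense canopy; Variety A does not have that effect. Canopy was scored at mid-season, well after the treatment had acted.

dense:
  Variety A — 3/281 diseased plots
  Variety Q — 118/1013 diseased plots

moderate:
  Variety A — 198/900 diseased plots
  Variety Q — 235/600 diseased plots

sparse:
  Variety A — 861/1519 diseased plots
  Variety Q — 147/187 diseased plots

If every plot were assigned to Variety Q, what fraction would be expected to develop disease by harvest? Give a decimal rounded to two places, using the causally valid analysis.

0.28

Stratifying would compare varietys among plots the varietys themselves sorted into mid-season canopy groups — a form of selection on an intermediate. The unconditioned pooled rates give the total causal effect.
So P(outcome | do(Variety Q)) is just the pooled rate for Variety Q: 500/1800 = 0.278.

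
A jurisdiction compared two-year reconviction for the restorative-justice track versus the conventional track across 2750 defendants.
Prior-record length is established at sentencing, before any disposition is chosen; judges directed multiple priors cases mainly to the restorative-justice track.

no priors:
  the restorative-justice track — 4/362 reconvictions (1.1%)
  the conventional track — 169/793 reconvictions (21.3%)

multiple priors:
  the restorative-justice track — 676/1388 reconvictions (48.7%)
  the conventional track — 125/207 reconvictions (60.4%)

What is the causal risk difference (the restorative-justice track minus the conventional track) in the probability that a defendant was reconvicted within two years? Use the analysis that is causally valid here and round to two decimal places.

-0.15

Nothing the disposition does changes prior-record length; the imbalance is an allocation artefact. With prior-record length also predicting the outcome, the pooled figure is confounded, and the within-stratum comparison is the causal one.
Adjusting over the population distribution of prior-record length: 0.420·(0.011−0.213) + 0.580·(0.487−0.604) = -0.153.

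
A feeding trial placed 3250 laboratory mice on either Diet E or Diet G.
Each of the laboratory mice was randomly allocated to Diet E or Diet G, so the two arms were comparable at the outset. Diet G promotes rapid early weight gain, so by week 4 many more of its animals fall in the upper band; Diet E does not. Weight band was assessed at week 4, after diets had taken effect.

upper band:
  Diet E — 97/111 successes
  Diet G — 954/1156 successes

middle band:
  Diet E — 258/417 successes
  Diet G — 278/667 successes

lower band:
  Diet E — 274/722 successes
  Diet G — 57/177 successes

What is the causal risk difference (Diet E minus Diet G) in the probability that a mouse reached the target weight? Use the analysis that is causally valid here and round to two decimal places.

Because the diet influences week-4 weight band, week-4 weight band is a post-treatment mediator, not a confounder. Stratifying on it would bias the estimate; the causal effect is the crude pooled difference.
The causal difference is the pooled difference: 0.503 − 0.644 = -0.141.

-0.14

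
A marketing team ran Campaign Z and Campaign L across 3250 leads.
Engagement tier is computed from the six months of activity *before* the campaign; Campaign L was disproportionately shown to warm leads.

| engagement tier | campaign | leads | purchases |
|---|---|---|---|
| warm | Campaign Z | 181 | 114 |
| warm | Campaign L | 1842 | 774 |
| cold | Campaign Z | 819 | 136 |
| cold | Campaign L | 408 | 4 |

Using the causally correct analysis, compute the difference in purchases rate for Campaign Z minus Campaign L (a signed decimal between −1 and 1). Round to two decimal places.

Since engagement tier is a pre-existing factor (not a product of the campaign) and it affects the outcome on its own, it is a confounder. The stratified rates, not the pooled rate, identify the causal effect.
Adjusting over the population distribution of engagement tier: 0.622·(0.630−0.420) + 0.378·(0.166−0.010) = +0.189.

+0.19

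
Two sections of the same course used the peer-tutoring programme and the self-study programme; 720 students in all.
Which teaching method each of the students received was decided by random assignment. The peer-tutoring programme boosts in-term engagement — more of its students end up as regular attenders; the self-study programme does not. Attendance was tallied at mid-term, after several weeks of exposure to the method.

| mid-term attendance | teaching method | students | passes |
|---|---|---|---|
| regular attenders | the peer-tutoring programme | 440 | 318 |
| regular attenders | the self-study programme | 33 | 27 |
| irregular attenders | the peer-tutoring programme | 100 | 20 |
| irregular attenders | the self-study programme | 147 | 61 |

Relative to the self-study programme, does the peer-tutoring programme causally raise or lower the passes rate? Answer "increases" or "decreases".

Stratifying would compare teaching methods among students the teaching methods themselves sorted into mid-term attendance groups — a form of selection on an intermediate. The unconditioned pooled rates give the total causal effect.
Pooled: the peer-tutoring programme 62.6% vs the self-study programme 48.9%; the peer-tutoring programme is higher overall.

increases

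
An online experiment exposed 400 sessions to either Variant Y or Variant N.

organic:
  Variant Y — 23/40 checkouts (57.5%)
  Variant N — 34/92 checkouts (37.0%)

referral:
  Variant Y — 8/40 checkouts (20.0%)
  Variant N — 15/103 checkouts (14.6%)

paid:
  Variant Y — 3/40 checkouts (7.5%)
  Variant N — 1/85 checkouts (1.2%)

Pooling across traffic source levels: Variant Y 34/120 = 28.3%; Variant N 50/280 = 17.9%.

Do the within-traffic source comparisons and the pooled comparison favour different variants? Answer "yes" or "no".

no

Within each traffic source level (organic 57.5% vs 37.0%; referral 20.0% vs 14.6%; paid 7.5% vs 1.2%), Variant Y has the higher rate every time. Pooled: 28.3% vs 17.9% — Variant Y has the higher rate overall. They agree.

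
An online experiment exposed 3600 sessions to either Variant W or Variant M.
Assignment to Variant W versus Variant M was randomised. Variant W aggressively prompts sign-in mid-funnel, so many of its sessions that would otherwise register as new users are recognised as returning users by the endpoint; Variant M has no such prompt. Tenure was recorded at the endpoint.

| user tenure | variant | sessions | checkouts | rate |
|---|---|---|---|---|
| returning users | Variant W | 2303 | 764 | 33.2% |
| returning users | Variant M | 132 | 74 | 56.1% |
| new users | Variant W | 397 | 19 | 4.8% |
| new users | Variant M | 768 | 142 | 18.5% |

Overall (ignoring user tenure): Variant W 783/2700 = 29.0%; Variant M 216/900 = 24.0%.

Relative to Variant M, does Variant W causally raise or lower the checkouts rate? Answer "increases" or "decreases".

increases

The user tenure-specific comparison favours Variant M throughout, but the pooled figures favour Variant W. The question is whether to condition on user tenure.
User tenure here is a post-treatment variable shaped by the variant; conditioning on it would introduce bias rather than remove it. The overall comparison is the causal one.
Pooled: Variant W 29.0% vs Variant M 24.0%; Variant W is higher overall.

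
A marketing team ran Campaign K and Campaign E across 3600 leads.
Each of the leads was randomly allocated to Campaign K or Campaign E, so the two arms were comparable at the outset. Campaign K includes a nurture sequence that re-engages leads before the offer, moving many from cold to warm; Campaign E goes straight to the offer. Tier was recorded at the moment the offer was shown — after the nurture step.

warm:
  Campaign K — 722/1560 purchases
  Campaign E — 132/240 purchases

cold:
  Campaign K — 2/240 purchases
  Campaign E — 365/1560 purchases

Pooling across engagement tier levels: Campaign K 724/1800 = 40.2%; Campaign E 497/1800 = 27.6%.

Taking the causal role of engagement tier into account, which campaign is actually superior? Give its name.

The stratified and pooled comparisons disagree (Campaign E wins within each engagement tier; Campaign K wins overall), so the answer turns on the causal role of engagement tier.
Engagement tier is downstream of the campaign. One should not condition on a consequence of treatment, so the overall rates are the right comparison.
Pooled: Campaign K 40.2% vs Campaign E 27.6%; Campaign K is higher overall.

Campaign K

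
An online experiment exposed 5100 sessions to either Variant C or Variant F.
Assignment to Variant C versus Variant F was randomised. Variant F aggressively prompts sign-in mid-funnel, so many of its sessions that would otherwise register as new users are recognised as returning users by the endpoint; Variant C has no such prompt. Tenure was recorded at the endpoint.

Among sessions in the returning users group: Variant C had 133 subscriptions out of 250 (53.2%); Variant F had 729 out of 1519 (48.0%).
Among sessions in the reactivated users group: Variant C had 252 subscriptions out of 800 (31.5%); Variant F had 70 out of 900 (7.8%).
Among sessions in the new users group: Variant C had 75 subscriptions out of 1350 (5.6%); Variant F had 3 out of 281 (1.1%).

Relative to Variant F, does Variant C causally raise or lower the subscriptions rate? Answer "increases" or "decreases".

The user tenure-specific comparison favours Variant C throughout, but the pooled figures favour Variant F. The question is whether to condition on user tenure.
User tenure is downstream of the variant. One should not condition on a consequence of treatment, so the overall rates are the right comparison.
Pooled: Variant C 19.2% vs Variant F 29.7%; Variant F is higher overall.

decreases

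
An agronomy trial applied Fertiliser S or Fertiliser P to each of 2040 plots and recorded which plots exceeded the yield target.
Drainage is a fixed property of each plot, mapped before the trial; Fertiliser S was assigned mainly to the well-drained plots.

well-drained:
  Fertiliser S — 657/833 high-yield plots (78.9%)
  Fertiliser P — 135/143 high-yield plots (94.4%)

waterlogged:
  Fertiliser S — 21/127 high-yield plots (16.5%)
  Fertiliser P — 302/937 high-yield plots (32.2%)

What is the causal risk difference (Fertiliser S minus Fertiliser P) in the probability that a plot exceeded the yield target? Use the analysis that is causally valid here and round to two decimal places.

-0.16

The stratified and pooled comparisons disagree (Fertiliser P wins within each field drainage; Fertiliser S wins overall), so the answer turns on the causal role of field drainage.
Field drainage differs across fertilisers for reasons unrelated to any effect of the fertiliser itself, and it separately predicts the outcome — a classic confounder. We must compare within field drainage levels.
Adjusting over the population distribution of field drainage: 0.478·(0.789−0.944) + 0.522·(0.165−0.322) = -0.156.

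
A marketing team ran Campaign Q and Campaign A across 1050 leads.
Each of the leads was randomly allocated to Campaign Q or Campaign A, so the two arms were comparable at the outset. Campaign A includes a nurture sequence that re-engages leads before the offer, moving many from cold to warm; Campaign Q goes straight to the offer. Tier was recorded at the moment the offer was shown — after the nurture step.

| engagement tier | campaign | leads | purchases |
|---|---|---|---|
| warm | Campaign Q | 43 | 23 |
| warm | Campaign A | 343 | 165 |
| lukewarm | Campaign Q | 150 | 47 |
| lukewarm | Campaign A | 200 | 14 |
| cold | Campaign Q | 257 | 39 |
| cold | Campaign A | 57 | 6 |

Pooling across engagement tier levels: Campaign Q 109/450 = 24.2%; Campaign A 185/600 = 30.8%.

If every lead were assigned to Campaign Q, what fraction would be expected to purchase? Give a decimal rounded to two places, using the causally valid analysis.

The stratified and pooled comparisons disagree (Campaign Q wins within each engagement tier; Campaign A wins overall), so the answer turns on the causal role of engagement tier.
Because the campaign influences engagement tier, engagement tier is a post-treatment mediator, not a confounder. Stratifying on it would bias the estimate; the causal effect is the crude pooled difference.
So P(outcome | do(Campaign Q)) is just the pooled rate for Campaign Q: 109/450 = 0.242.

0.24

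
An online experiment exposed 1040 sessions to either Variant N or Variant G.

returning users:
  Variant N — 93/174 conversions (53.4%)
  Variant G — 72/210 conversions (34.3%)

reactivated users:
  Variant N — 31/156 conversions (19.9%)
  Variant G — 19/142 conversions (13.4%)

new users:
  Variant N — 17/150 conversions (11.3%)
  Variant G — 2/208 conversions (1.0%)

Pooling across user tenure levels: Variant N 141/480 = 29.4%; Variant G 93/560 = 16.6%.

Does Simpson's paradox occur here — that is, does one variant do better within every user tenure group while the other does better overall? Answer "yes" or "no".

no

Within each user tenure level (returning users 53.4% vs 34.3%; reactivated users 19.9% vs 13.4%; new users 11.3% vs 1.0%), Variant N has the higher rate every time. Pooled: 29.4% vs 16.6% — Variant N has the higher rate overall. They agree.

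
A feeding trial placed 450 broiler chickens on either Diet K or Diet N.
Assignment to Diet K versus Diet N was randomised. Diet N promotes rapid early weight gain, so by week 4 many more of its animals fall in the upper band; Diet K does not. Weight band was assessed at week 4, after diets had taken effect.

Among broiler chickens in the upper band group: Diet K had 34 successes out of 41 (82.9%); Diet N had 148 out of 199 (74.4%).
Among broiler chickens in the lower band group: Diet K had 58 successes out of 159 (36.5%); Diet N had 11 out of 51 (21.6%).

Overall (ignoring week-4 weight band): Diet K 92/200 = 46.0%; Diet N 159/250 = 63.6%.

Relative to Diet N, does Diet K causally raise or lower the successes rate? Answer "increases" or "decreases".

decreases

Within every week-4 weight band level Diet K has the higher rate, yet pooled Diet N does — Simpson's reversal.
Stratifying would compare diets among broiler chickens the diets themselves sorted into week-4 weight band groups — a form of selection on an intermediate. The unconditioned pooled rates give the total causal effect.
Pooled: Diet K 46.0% vs Diet N 63.6%; Diet N is higher overall.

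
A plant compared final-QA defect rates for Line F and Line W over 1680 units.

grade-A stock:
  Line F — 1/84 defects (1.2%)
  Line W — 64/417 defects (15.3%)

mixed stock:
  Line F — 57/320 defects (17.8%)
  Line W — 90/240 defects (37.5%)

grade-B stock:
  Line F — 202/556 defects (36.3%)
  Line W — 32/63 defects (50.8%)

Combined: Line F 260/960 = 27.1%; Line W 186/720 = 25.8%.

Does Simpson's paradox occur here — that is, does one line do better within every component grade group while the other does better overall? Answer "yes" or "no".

Within each component grade level (grade-A stock 1.2% vs 15.3%; mixed stock 17.8% vs 37.5%; grade-B stock 36.3% vs 50.8%), Line F has the lower rate every time. Pooled: 27.1% vs 25.8% — Line W has the lower rate overall. The two comparisons disagree.

yes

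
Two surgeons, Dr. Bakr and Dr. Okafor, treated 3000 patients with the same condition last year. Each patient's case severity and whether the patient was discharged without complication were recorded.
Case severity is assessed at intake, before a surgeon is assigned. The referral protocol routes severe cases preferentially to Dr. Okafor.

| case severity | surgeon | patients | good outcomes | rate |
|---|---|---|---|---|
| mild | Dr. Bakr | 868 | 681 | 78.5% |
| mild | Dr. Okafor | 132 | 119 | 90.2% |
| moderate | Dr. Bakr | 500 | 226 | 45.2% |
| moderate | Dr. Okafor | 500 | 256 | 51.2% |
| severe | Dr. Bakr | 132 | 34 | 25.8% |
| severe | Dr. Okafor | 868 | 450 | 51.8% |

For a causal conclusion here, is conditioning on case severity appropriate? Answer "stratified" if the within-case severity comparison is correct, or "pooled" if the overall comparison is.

stratified

Dr. Okafor is higher inside every case severity stratum but Dr. Bakr is higher in aggregate. Whether to stratify depends on how case severity relates to the surgeon.
The imbalance in case severity arose from how patients were allocated, not from anything the surgeon did; and case severity independently affects the outcome. The pooled gap is confounded — condition on case severity.
Within each level — mild: 78.5% vs 90.2%; moderate: 45.2% vs 51.2%; severe: 25.8% vs 51.8% — Dr. Okafor is higher every time.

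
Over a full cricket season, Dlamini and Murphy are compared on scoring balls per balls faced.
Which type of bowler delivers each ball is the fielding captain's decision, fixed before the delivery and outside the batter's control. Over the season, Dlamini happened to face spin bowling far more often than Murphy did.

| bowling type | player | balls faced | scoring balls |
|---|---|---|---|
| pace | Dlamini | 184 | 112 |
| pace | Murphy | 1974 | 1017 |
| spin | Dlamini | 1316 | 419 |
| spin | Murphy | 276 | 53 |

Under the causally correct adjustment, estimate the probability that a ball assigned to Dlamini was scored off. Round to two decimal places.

0.49

Bowling type differs across players for reasons unrelated to any effect of the player itself, and it separately predicts the outcome — a classic confounder. We must compare within bowling type levels.
Standardising Dlamini to the population bowling type mix: 0.575·112/184 + 0.425·419/1316 = 0.485.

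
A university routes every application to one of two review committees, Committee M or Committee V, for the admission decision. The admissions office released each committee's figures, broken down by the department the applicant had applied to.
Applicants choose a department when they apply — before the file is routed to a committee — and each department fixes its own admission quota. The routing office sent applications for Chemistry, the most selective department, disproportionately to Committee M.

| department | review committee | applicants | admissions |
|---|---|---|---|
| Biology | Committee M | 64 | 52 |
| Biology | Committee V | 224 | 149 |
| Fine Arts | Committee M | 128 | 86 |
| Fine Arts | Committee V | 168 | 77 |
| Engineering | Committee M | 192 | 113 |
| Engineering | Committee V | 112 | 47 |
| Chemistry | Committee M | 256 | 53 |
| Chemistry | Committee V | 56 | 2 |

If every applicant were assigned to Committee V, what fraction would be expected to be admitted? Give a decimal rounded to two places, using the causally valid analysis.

0.39

Since department is a pre-existing factor (not a product of the review committee) and it affects the outcome on its own, it is a confounder. The stratified rates, not the pooled rate, identify the causal effect.
Standardising Committee V to the population department mix: 0.240·149/224 + 0.247·77/168 + 0.253·47/112 + 0.260·2/56 = 0.388.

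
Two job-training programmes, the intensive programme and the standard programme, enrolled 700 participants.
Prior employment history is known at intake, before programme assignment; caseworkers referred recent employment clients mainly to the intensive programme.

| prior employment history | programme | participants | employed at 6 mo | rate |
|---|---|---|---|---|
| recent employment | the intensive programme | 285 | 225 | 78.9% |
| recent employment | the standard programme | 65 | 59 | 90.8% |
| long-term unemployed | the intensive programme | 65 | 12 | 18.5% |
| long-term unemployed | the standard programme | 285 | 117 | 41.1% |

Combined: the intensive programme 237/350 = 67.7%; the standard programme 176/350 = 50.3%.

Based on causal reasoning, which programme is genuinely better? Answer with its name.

the standard programme

Prior employment history satisfies the back-door criterion: it is not a descendant of the programme, and it blocks the spurious path from programme to outcome. Adjusting for it (i.e., using the within-prior employment history rates) gives the causal effect.
Within each level — recent employment: 78.9% vs 90.8%; long-term unemployed: 18.5% vs 41.1% — the standard programme is higher every time.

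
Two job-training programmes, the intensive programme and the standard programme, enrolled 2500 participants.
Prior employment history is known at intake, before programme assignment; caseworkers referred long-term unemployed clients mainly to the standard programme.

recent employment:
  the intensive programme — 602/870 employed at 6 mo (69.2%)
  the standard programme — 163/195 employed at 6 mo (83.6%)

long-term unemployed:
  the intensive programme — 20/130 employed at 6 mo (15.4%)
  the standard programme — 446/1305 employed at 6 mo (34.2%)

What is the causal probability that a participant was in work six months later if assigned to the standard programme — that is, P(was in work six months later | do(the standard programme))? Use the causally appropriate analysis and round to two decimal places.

The imbalance in prior employment history arose from how participants were allocated, not from anything the programme did; and prior employment history independently affects the outcome. The pooled gap is confounded — condition on prior employment history.
Standardising the standard programme to the population prior employment history mix: 0.426·163/195 + 0.574·446/1305 = 0.552.

0.55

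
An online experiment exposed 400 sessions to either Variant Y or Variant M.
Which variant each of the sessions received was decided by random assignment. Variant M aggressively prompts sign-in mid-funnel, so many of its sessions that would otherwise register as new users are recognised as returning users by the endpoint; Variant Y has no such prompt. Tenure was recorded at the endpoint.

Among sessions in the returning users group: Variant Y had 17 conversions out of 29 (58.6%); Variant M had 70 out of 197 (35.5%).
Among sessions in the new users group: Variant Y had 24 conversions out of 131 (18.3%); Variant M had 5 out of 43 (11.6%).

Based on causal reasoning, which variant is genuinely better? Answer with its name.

Variant M

User tenure is downstream of the variant. One should not condition on a consequence of treatment, so the overall rates are the right comparison.
Pooled: Variant Y 25.6% vs Variant M 31.2%; Variant M is higher overall.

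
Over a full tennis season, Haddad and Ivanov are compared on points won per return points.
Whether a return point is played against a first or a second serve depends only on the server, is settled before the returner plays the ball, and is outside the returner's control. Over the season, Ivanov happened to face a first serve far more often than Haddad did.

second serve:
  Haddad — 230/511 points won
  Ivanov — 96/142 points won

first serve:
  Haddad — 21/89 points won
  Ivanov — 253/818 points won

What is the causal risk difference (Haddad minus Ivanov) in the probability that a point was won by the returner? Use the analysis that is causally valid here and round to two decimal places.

-0.14

Since serve type is a pre-existing factor (not a product of the player) and it affects the outcome on its own, it is a confounder. The stratified rates, not the pooled rate, identify the causal effect.
Adjusting over the population distribution of serve type: 0.419·(0.450−0.676) + 0.581·(0.236−0.309) = -0.137.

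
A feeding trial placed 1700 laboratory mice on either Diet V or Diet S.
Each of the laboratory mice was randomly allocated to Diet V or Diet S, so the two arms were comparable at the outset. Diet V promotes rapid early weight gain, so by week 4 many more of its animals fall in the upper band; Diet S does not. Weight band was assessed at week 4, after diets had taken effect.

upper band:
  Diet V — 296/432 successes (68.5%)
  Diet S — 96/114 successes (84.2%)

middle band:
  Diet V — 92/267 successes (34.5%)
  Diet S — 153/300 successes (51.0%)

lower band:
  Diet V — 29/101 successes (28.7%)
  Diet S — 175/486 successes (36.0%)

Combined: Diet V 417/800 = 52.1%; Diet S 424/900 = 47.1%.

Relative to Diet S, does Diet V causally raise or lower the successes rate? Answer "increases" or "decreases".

The stratified and pooled comparisons disagree (Diet S wins within each week-4 weight band; Diet V wins overall), so the answer turns on the causal role of week-4 weight band.
Week-4 weight band is recorded after the diet and is itself shifted by it — it sits on the causal path from diet to outcome. Conditioning on a mediator would strip out part of the effect we want; the pooled comparison gives the total causal effect.
Pooled: Diet V 52.1% vs Diet S 47.1%; Diet V is higher overall.

increases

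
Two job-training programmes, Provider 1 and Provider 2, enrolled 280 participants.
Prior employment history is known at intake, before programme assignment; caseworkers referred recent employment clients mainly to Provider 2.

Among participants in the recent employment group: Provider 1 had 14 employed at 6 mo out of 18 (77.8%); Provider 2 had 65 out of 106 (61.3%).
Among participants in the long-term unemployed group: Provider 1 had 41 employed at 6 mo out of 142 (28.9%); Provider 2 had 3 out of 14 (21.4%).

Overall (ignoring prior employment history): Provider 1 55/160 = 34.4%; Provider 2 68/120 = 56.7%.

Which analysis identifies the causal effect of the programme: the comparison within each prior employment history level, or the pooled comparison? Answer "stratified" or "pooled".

Provider 1 is higher inside every prior employment history stratum but Provider 2 is higher in aggregate. Whether to stratify depends on how prior employment history relates to the programme.
Here prior employment history is a common cause — it drives both which programme a case falls under and the outcome. The crude comparison mixes populations; the stratum-specific rates are the causally relevant ones.
Within each level — recent employment: 77.8% vs 61.3%; long-term unemployed: 28.9% vs 21.4% — Provider 1 is higher every time.

stratified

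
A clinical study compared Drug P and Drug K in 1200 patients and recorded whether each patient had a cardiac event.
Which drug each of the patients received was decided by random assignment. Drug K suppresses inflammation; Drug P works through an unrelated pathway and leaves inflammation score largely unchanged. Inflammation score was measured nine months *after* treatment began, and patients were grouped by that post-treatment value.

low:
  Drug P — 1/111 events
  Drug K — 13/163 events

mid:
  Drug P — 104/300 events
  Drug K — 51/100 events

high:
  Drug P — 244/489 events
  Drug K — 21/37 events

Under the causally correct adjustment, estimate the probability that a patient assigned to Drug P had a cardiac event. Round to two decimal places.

0.39

Inflammation score is recorded after the drug and is itself shifted by it — it sits on the causal path from drug to outcome. Conditioning on a mediator would strip out part of the effect we want; the pooled comparison gives the total causal effect.
So P(outcome | do(Drug P)) is just the pooled rate for Drug P: 349/900 = 0.388.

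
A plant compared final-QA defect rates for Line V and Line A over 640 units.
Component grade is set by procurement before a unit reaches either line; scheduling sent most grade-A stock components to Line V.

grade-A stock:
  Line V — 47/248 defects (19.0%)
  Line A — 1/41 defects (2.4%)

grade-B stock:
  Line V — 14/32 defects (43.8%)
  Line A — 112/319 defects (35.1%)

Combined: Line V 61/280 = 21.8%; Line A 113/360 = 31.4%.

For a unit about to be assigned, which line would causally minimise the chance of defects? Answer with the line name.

Here component grade is a common cause — it drives both which line a case falls under and the outcome. The crude comparison mixes populations; the stratum-specific rates are the causally relevant ones.
Within each level — grade-A stock: 19.0% vs 2.4%; grade-B stock: 43.8% vs 35.1% — Line A is lower every time.

Line A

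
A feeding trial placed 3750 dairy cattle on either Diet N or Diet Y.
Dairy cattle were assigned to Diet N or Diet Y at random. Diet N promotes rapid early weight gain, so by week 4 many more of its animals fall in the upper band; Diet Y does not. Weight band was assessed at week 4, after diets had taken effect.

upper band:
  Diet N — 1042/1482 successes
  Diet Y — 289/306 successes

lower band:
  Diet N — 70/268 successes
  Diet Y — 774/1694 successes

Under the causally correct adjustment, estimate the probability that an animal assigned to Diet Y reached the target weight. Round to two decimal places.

0.53

Week-4 weight band here is a post-treatment variable shaped by the diet; conditioning on it would introduce bias rather than remove it. The overall comparison is the causal one.
So P(outcome | do(Diet Y)) is just the pooled rate for Diet Y: 1063/2000 = 0.531.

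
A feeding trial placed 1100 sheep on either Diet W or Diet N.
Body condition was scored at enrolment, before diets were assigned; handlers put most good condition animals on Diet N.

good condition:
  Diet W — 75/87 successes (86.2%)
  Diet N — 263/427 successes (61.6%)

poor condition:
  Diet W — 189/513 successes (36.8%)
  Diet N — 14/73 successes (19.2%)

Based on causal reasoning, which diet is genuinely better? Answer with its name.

Diet W

Nothing the diet does changes starting body condition; the imbalance is an allocation artefact. With starting body condition also predicting the outcome, the pooled figure is confounded, and the within-stratum comparison is the causal one.
Within each level — good condition: 86.2% vs 61.6%; poor condition: 36.8% vs 19.2% — Diet W is higher every time.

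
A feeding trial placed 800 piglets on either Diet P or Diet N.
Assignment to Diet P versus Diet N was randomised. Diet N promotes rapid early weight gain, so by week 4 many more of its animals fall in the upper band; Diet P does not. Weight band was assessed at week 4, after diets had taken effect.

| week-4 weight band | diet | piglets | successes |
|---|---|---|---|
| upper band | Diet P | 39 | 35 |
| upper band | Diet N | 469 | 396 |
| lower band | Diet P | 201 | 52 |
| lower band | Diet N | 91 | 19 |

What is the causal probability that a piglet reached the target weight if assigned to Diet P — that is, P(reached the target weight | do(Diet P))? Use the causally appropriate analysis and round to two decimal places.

Week-4 weight band lies on the pathway diet → week-4 weight band → outcome, so adjusting for it blocks the indirect effect. For the total causal effect of diet, use the unadjusted pooled rates.
So P(outcome | do(Diet P)) is just the pooled rate for Diet P: 87/240 = 0.362.

0.36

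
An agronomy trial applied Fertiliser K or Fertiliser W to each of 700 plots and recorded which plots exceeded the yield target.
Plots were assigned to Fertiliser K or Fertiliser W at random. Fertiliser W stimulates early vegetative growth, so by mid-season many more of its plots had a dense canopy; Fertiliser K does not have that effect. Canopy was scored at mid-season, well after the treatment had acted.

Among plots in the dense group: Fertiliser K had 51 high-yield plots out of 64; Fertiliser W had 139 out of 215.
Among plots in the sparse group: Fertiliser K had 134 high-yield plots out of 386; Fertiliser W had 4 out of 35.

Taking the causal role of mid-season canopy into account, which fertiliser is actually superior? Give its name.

Fertiliser W

The distribution of mid-season canopy is itself part of what the fertiliser does — it is an intermediate outcome. Holding it fixed would remove that part of the effect; the total effect is the pooled difference.
Pooled: Fertiliser K 41.1% vs Fertiliser W 57.2%; Fertiliser W is higher overall.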